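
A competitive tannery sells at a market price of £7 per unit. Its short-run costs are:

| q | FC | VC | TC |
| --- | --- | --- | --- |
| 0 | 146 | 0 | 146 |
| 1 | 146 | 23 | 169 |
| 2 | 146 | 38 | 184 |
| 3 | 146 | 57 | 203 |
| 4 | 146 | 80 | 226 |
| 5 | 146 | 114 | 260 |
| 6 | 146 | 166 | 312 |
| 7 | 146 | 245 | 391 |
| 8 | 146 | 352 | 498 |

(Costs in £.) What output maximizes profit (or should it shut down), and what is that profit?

Compute π = P·q − TC at each output: q=0: -146; q=1: -162; q=2: -170; q=3: -182; q=4: -198; q=5: -225; q=6: -270; q=7: -342; q=8: -442.
Profit is highest at q = 0. Equivalently, the lowest AVC in the table is 38/2 ≈ £19 at q = 2, and P = £7 falls below it — price never covers variable cost, so the firm shuts down and loses only its fixed cost.

q = 0 (shut down); profit = -£146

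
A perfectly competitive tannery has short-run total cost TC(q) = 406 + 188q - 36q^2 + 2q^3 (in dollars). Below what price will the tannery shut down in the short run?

$26 per unit

The firm shuts down when price falls below the minimum of average variable cost. AVC = VC/q = 188 - 36q + 2q^2.
At the minimum of AVC, MC = AVC. MC = 188 - 72q + 6q^2; setting MC = AVC gives 4q^2 - 36q = 0, so q = 9. min AVC = 26.
For P < $26 the firm produces nothing.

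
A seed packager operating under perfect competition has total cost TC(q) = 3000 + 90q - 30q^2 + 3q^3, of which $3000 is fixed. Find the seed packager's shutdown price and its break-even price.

Shutdown price = $15; break-even price = $390

Shutdown price = min AVC. AVC = 90 - 30q + 3q^2, with vertex at q = 5 and minimum $15.
ATC = 3000/q + 90 - 30q + 3q^2. Setting dATC/dq = −3000/q^2 − 30 + 6q = 0 gives q = 10 (since 6·10^3 − 30·10^2 = 3000).
min ATC = 3000/10 + 90 − 30·10 + 3·10^2 = $390. That is the break-even price.
For $15 ≤ P < $390 the firm produces at a loss; below $15 it shuts down.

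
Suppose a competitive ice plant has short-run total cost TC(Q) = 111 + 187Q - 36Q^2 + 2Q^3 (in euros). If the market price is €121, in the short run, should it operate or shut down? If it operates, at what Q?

Produce at Q = 11

Variable cost is VC = 187Q - 36Q^2 + 2Q^3, so AVC = VC/Q = 187 - 36Q + 2Q^2 and MC = dTC/dQ = 187 - 72Q + 6Q^2.
The AVC parabola has its vertex at Q = 36/4 = 9, where AVC = 187 - 36·9 + 2·9^2 = €25.
Because €121 ≥ €25, revenue can cover variable cost; the firm operates.
Set P = MC: 121 = 187 - 72Q + 6Q^2 → 66 - 72Q + 6Q^2 = 0. The roots are Q = 1 and Q = 11; the profit-maximizing output is on the rising part of MC, so Q* = 11.
Check: AVC at Q = 11 is €33 ≤ P, so revenue covers variable cost.
Profit = P·Q − TC = 121·11 − 474 = €857.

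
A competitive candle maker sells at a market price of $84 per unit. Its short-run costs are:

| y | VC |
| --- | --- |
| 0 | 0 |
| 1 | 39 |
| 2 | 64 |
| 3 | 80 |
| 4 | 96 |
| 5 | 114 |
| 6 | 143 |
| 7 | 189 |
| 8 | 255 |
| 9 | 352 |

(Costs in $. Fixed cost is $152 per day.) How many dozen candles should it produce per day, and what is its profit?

y = 8; profit = $265

Compute π = P·y − TC at each output: y=0: -152; y=1: -107; y=2: -48; y=3: 20; y=4: 88; y=5: 154; y=6: 209; y=7: 247; y=8: 265; y=9: 252.
Profit is maximized at y = 8. AVC there is 255/8 = $31.88 ≤ P, so producing beats shutting down (which would give -$152).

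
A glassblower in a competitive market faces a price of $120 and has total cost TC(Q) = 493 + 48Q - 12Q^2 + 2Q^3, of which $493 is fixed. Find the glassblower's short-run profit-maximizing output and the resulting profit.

Profit = -$61 at Q = 6

AVC = 48 - 12Q + 2Q^2 has its minimum $30 at Q = 3; price $120 clears that bar, so the firm operates.
MC = 48 - 24Q + 6Q^2. Setting P = MC and taking the root on the rising branch gives Q* = 6.
TR = 120·6 = 720. TC = 493 + 288 = 781. Profit = 720 − 781 = -$61.
Shutting down would mean losing the fixed cost of $493, so operating at a loss of $61 is better by $432.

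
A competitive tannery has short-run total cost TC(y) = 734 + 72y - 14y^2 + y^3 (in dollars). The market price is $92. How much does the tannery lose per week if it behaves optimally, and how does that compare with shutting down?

Profit = -$134 at y = 10

AVC = 72 - 14y + y^2 has its minimum $23 at y = 7; price $92 clears that bar, so the firm operates.
MC = 72 - 28y + 3y^2. Setting P = MC and taking the root on the rising branch gives y* = 10.
TR = 92·10 = 920. TC = 734 + 320 = 1054. Profit = 920 − 1054 = -$134.
Shutting down would mean losing the fixed cost of $734, so operating at a loss of $134 is better by $600.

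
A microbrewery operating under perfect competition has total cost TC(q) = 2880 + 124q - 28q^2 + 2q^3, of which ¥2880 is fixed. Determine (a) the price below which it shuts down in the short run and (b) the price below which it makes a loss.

Shutdown price = ¥26; break-even price = ¥316

Shutdown price = min AVC. AVC = 124 - 28q + 2q^2, with vertex at q = 7 and minimum ¥26.
ATC = 2880/q + 124 - 28q + 2q^2. Setting dATC/dq = −2880/q^2 − 28 + 4q = 0 gives q = 12 (since 4·12^3 − 28·12^2 = 2880).
min ATC = 2880/12 + 124 − 28·12 + 2·12^2 = ¥316. That is the break-even price.
Between these two prices the firm operates at a loss; above ¥316 it earns a profit.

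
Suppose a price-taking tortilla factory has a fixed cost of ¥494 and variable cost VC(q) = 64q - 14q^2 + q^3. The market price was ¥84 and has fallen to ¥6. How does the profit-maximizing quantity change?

AVC = 64 - 14q + q^2, minimized at q = 7 where min AVC = ¥15. MC = 64 - 28q + 3q^2.
With P = ¥84 above the shutdown price, P = MC gives q = 10.
At P = ¥6 < min AVC = ¥15, price no longer covers variable cost at any output, so the firm shuts down: q = 0.

Output falls from 10 to 0 (the firm shuts down)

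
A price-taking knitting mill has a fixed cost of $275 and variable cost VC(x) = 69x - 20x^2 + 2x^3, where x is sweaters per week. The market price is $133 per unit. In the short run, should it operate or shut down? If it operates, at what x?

Strip out fixed cost: VC = 69x - 20x^2 + 2x^3. Then AVC = 69 - 20x + 2x^2 and MC = 69 - 40x + 6x^2.
AVC hits its minimum where MC = AVC, at x = 5, giving min AVC = 69 - 20·5 + 2·5^2 = $19.
Because $133 ≥ $19, revenue can cover variable cost; the firm operates.
Solving P = MC: -64 - 40x + 6x^2 = 0 ⇒ x = -4/3 or 8. On the upward-sloping branch, x* = 8.
Check: AVC at x = 8 is $37 ≤ P, so revenue covers variable cost.
Profit = P·x − TC = 133·8 − 571 = $493.

Produce at x = 8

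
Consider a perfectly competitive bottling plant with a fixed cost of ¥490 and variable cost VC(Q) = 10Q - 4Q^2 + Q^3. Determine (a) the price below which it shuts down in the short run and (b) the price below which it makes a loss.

Shutdown price = ¥6; break-even price = ¥101

AVC = 10 - 4Q + Q^2; minimized at Q = 2, giving min AVC = ¥6. That is the shutdown price.
ATC = 490/Q + 10 - 4Q + Q^2. Setting dATC/dQ = −490/Q^2 − 4 + 2Q = 0 gives Q = 7 (since 2·7^3 − 4·7^2 = 490).
min ATC = 490/7 + 10 − 4·7 + 7^2 = ¥101. That is the break-even price.
For ¥6 ≤ P < ¥101 the firm produces at a loss; below ¥6 it shuts down.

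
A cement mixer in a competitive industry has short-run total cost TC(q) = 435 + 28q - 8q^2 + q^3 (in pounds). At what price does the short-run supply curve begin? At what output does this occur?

Short-run supply begins at min AVC. From VC = 28q - 8q^2 + q^3, AVC = 28 - 8q + q^2.
At the minimum of AVC, MC = AVC. MC = 28 - 16q + 3q^2; setting MC = AVC gives 2q^2 - 8q = 0, so q = 4. min AVC = 12.
So the shutdown price is £12.

£12 per unit, at q = 4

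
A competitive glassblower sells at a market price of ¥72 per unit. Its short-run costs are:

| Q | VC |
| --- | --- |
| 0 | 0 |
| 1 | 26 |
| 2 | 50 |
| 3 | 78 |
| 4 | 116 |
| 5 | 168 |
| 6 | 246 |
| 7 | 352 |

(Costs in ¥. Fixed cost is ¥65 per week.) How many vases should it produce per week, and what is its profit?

Q = 5; profit = ¥127

Compute π = P·Q − TC at each output: Q=0: -65; Q=1: -19; Q=2: 29; Q=3: 73; Q=4: 107; Q=5: 127; Q=6: 121; Q=7: 87.
Profit is maximized at Q = 5. AVC there is 168/5 = ¥33.60 ≤ P, so producing beats shutting down (which would give -¥65).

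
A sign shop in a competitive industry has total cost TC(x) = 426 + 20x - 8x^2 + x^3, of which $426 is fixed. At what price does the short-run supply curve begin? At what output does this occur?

$4 per unit, at x = 4

Short-run supply begins at min AVC. From VC = 20x - 8x^2 + x^3, AVC = 20 - 8x + x^2.
At the minimum of AVC, MC = AVC. MC = 20 - 16x + 3x^2; setting MC = AVC gives 2x^2 - 8x = 0, so x = 4. min AVC = 4.
The firm shuts down for any P below $4.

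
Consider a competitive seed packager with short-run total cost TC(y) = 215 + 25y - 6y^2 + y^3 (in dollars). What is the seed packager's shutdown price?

$16 per unit

The firm shuts down when price falls below the minimum of average variable cost. AVC = VC/y = 25 - 6y + y^2.
dAVC/dy = -6 + 2y = 0 gives y = 3. min AVC = 25 - 6·3 + 3^2 = 16.
For P < $16 the firm produces nothing.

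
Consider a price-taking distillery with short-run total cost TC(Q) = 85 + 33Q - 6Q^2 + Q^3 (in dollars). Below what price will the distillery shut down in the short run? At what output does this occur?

Short-run supply begins at min AVC. From VC = 33Q - 6Q^2 + Q^3, AVC = 33 - 6Q + Q^2.
dAVC/dQ = -6 + 2Q = 0 gives Q = 3. min AVC = 33 - 6·3 + 3^2 = 24.
The firm shuts down for any P below $24.

$24 per unit, at Q = 3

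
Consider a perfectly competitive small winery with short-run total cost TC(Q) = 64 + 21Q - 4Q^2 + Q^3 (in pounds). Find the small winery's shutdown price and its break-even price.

Shutdown price = £17; break-even price = £37

Shutdown price = min AVC. AVC = 21 - 4Q + Q^2, with vertex at Q = 2 and minimum £17.
ATC = 64/Q + 21 - 4Q + Q^2. Setting dATC/dQ = −64/Q^2 − 4 + 2Q = 0 gives Q = 4 (since 2·4^3 − 4·4^2 = 64).
min ATC = 64/4 + 21 − 4·4 + 4^2 = £37. That is the break-even price.
Between these two prices the firm operates at a loss; above £37 it earns a profit.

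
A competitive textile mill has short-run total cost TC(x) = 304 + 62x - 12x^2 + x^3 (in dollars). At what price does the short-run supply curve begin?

$26 per unit

The shutdown price is the minimum of AVC. VC = 62x - 12x^2 + x^3, so AVC = 62 - 12x + x^2.
At the minimum of AVC, MC = AVC. MC = 62 - 24x + 3x^2; setting MC = AVC gives 2x^2 - 12x = 0, so x = 6. min AVC = 26.
The firm shuts down for any P below $26.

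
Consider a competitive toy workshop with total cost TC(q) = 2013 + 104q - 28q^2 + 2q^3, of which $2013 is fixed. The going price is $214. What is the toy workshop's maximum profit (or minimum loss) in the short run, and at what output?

AVC = 104 - 28q + 2q^2 has its minimum $6 at q = 7; price $214 clears that bar, so the firm operates.
MC = 104 - 56q + 6q^2. Setting P = MC and taking the root on the rising branch gives q* = 11.
TR = 214·11 = 2354. TC = 2013 + 418 = 2431. Profit = 2354 − 2431 = -$77.
That loss of $77 beats the $2013 the firm would lose by shutting down; producing recovers $1936 of fixed cost.

Profit = -$77 at q = 11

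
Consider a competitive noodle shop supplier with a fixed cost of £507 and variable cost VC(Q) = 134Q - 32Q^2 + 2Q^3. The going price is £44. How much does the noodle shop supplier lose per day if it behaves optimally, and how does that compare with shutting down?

Profit = -£183 at Q = 9

AVC = 134 - 32Q + 2Q^2 has its minimum £6 at Q = 8; price £44 clears that bar, so the firm operates.
MC = 134 - 64Q + 6Q^2. Setting P = MC and taking the root on the rising branch gives Q* = 9.
TR = 44·9 = 396. TC = 507 + 72 = 579. Profit = 396 − 579 = -£183.
By producing, the firm covers all variable cost plus £324 of fixed cost; shutting down would lose the full £507.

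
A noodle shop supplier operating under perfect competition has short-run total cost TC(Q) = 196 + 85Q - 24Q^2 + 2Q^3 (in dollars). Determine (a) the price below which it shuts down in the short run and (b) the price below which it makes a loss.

AVC = 85 - 24Q + 2Q^2; minimized at Q = 6, giving min AVC = $13. That is the shutdown price.
ATC = 196/Q + 85 - 24Q + 2Q^2. Setting dATC/dQ = −196/Q^2 − 24 + 4Q = 0 gives Q = 7 (since 4·7^3 − 24·7^2 = 196).
min ATC = 196/7 + 85 − 24·7 + 2·7^2 = $43. That is the break-even price.
Between these two prices the firm operates at a loss; above $43 it earns a profit.

Shutdown price = $13; break-even price = $43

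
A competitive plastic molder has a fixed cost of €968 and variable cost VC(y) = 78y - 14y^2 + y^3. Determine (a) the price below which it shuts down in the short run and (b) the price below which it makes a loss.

Shutdown price = €29; break-even price = €133

AVC = 78 - 14y + y^2; minimized at y = 7, giving min AVC = €29. That is the shutdown price.
ATC = 968/y + 78 - 14y + y^2. Setting dATC/dy = −968/y^2 − 14 + 2y = 0 gives y = 11 (since 2·11^3 − 14·11^2 = 968).
min ATC = 968/11 + 78 − 14·11 + 11^2 = €133. That is the break-even price.
Between these two prices the firm operates at a loss; above €133 it earns a profit.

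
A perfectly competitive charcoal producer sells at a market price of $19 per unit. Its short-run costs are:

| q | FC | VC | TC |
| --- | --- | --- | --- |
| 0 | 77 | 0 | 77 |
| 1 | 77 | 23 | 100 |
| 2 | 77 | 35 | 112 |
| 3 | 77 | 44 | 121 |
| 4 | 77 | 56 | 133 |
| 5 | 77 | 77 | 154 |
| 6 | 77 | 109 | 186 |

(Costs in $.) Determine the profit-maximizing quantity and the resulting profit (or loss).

Tabulate TR − TC: q=0: -77; q=1: -81; q=2: -74; q=3: -64; q=4: -57; q=5: -59; q=6: -72.
Profit is maximized at q = 4. AVC there is 56/4 = $14 ≤ P, so producing beats shutting down (which would give -$77).

q = 4; profit = -$57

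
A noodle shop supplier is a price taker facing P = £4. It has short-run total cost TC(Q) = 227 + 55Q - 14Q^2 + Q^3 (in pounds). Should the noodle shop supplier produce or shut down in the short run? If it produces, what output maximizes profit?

Strip out fixed cost: VC = 55Q - 14Q^2 + Q^3. Then AVC = 55 - 14Q + Q^2 and MC = 55 - 28Q + 3Q^2.
AVC hits its minimum where MC = AVC, at Q = 7, giving min AVC = 55 - 14·7 + 7^2 = £6.
With P < min AVC (£4 < £6), every unit sold adds to the loss.
Best response: produce nothing and absorb the £227 fixed cost.

Shut down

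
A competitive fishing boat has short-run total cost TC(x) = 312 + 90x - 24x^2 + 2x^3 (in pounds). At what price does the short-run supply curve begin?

The shutdown price is the minimum of AVC. VC = 90x - 24x^2 + 2x^3, so AVC = 90 - 24x + 2x^2.
dAVC/dx = -24 + 4x = 0 gives x = 6. min AVC = 90 - 24·6 + 2·6^2 = 18.
For P < £18 the firm produces nothing.

£18 per unit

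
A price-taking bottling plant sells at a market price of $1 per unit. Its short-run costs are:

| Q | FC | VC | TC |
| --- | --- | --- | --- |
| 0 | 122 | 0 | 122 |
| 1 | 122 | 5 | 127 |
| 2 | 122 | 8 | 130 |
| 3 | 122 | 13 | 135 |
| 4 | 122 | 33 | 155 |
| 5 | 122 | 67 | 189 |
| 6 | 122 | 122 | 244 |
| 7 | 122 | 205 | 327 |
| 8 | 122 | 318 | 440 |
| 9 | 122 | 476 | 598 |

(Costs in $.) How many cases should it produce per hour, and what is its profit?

Profit at each row (π = 1Q − TC): Q=0: -122; Q=1: -126; Q=2: -128; Q=3: -132; Q=4: -151; Q=5: -184; Q=6: -238; Q=7: -320; Q=8: -432; Q=9: -589.
Profit is highest at Q = 0. Equivalently, the lowest AVC in the table is 8/2 ≈ $4 at Q = 2, and P = $1 falls below it — price never covers variable cost, so the firm shuts down and loses only its fixed cost.

Q = 0 (shut down); profit = -$122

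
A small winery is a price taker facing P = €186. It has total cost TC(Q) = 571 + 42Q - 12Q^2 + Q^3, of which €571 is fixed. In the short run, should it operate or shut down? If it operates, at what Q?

Strip out fixed cost: VC = 42Q - 12Q^2 + Q^3. Then AVC = 42 - 12Q + Q^2 and MC = 42 - 24Q + 3Q^2.
AVC is minimized where dAVC/dQ = -12 + 2Q = 0, at Q = 6; min AVC = 42 - 12·6 + 6^2 = €6.
Since P = €186 ≥ min AVC = €6, price covers variable cost and the firm should produce.
P = MC gives -144 - 24Q + 3Q^2 = 0, with roots -4 and 12. Take the larger (rising MC): Q* = 12.
Check: AVC at Q = 12 is €42 ≤ P, so revenue covers variable cost.
Profit = P·Q − TC = 186·12 − 1075 = €1157.

Produce at Q = 12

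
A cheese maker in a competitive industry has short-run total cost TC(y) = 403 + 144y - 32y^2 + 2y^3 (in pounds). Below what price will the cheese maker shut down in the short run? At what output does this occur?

The shutdown price is the minimum of AVC. VC = 144y - 32y^2 + 2y^3, so AVC = 144 - 32y + 2y^2.
At the minimum of AVC, MC = AVC. MC = 144 - 64y + 6y^2; setting MC = AVC gives 4y^2 - 32y = 0, so y = 8. min AVC = 16.
The firm shuts down for any P below £16.

£16 per unit, at y = 8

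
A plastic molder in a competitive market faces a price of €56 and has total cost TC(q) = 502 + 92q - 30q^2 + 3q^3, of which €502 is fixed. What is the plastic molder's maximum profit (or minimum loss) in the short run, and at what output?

AVC = 92 - 30q + 3q^2; min AVC = €17 at q = 5. Since P = €56 ≥ min AVC, the firm produces.
With MC = 92 - 60q + 9q^2, P = MC on the upward-sloping part at q* = 6.
TR = 56·6 = 336. TC = 502 + 120 = 622. Profit = 336 − 622 = -€286.
Shutting down would mean losing the fixed cost of €502, so operating at a loss of €286 is better by €216.

Profit = -€286 at q = 6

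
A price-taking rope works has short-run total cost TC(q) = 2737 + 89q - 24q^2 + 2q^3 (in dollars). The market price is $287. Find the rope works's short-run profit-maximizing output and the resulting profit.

Profit = -$317 at q = 11

AVC = 89 - 24q + 2q^2 has its minimum $17 at q = 6; price $287 clears that bar, so the firm operates.
MC = 89 - 48q + 6q^2. Setting P = MC and taking the root on the rising branch gives q* = 11.
TR = 287·11 = 3157. TC = 2737 + 737 = 3474. Profit = 3157 − 3474 = -$317.
By producing, the firm covers all variable cost plus $2420 of fixed cost; shutting down would lose the full $2737.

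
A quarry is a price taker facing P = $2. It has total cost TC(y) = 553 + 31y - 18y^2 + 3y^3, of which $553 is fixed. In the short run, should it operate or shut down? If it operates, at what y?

Shut down

From TC, MC = TC'(y) = 31 - 36y + 9y^2 and AVC = VC/y = 31 - 18y + 3y^2.
AVC hits its minimum where MC = AVC, at y = 3, giving min AVC = 31 - 18·3 + 3·3^2 = $4.
Since P = $2 < min AVC = $4, price fails to cover variable cost at any output.
Best response: produce nothing and absorb the $553 fixed cost.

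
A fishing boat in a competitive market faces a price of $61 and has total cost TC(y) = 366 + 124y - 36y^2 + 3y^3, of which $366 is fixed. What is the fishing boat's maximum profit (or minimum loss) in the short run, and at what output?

AVC = 124 - 36y + 3y^2 has its minimum $16 at y = 6; price $61 clears that bar, so the firm operates.
With MC = 124 - 72y + 9y^2, P = MC on the upward-sloping part at y* = 7.
TR = 61·7 = 427. TC = 366 + 133 = 499. Profit = 427 − 499 = -$72.
Shutting down would mean losing the fixed cost of $366, so operating at a loss of $72 is better by $294.

Profit = -$72 at y = 7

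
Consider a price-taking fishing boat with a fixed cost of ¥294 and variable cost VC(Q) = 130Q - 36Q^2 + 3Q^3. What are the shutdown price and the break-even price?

Shutdown price = min AVC. AVC = 130 - 36Q + 3Q^2, with vertex at Q = 6 and minimum ¥22.
ATC = 294/Q + 130 - 36Q + 3Q^2. Setting dATC/dQ = −294/Q^2 − 36 + 6Q = 0 gives Q = 7 (since 6·7^3 − 36·7^2 = 294).
min ATC = 294/7 + 130 − 36·7 + 3·7^2 = ¥67. That is the break-even price.
Between these two prices the firm operates at a loss; above ¥67 it earns a profit.

Shutdown price = ¥22; break-even price = ¥67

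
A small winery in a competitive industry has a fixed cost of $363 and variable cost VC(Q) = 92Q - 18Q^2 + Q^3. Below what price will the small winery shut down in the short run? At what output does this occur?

$11 per unit, at Q = 9

The firm shuts down when price falls below the minimum of average variable cost. AVC = VC/Q = 92 - 18Q + Q^2.
At the minimum of AVC, MC = AVC. MC = 92 - 36Q + 3Q^2; setting MC = AVC gives 2Q^2 - 18Q = 0, so Q = 9. min AVC = 11.
For P < $11 the firm produces nothing.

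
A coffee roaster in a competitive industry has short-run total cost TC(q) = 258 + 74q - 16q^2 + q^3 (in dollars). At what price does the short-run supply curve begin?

Short-run supply begins at min AVC. From VC = 74q - 16q^2 + q^3, AVC = 74 - 16q + q^2.
dAVC/dq = -16 + 2q = 0 gives q = 8. min AVC = 74 - 16·8 + 8^2 = 10.
For P < $10 the firm produces nothing.

$10 per unit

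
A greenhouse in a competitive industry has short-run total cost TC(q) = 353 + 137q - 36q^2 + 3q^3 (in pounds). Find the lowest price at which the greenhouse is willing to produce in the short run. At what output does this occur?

£29 per unit, at q = 6

The shutdown price is the minimum of AVC. VC = 137q - 36q^2 + 3q^3, so AVC = 137 - 36q + 3q^2.
At the minimum of AVC, MC = AVC. MC = 137 - 72q + 9q^2; setting MC = AVC gives 6q^2 - 36q = 0, so q = 6. min AVC = 29.
So the shutdown price is £29.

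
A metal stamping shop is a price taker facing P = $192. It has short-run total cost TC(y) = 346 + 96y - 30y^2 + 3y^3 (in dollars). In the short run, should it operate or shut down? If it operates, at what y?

Produce at y = 8

From TC, MC = TC'(y) = 96 - 60y + 9y^2 and AVC = VC/y = 96 - 30y + 3y^2.
AVC is minimized where dAVC/dy = -30 + 6y = 0, at y = 5; min AVC = 96 - 30·5 + 3·5^2 = $21.
Since P = $192 ≥ min AVC = $21, price covers variable cost and the firm should produce.
P = MC gives -96 - 60y + 9y^2 = 0, with roots -4/3 and 8. Take the larger (rising MC): y* = 8.
Check: AVC at y = 8 is $48 ≤ P, so revenue covers variable cost.
Profit = P·y − TC = 192·8 − 730 = $806.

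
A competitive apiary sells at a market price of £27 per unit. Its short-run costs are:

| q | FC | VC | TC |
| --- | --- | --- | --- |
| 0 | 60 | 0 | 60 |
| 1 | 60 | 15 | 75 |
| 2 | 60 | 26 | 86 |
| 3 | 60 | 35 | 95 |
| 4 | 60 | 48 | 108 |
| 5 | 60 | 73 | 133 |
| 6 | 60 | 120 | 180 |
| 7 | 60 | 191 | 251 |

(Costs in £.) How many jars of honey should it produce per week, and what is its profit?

q = 5; profit = £2

Compute π = P·q − TC at each output: q=0: -60; q=1: -48; q=2: -32; q=3: -14; q=4: 0; q=5: 2; q=6: -18; q=7: -62.
Profit is maximized at q = 5. AVC there is 73/5 = £14.60 ≤ P, so producing beats shutting down (which would give -£60).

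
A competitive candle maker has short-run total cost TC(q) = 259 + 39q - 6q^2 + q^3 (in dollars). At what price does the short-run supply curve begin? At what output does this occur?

$30 per unit, at q = 3

The firm shuts down when price falls below the minimum of average variable cost. AVC = VC/q = 39 - 6q + q^2.
At the minimum of AVC, MC = AVC. MC = 39 - 12q + 3q^2; setting MC = AVC gives 2q^2 - 6q = 0, so q = 3. min AVC = 30.
The firm shuts down for any P below $30.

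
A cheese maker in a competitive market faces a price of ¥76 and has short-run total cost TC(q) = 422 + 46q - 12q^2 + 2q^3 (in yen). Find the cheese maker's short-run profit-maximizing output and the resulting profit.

Profit = -¥222 at q = 5

AVC = 46 - 12q + 2q^2 has its minimum ¥28 at q = 3; price ¥76 clears that bar, so the firm operates.
With MC = 46 - 24q + 6q^2, P = MC on the upward-sloping part at q* = 5.
TR = 76·5 = 380. TC = 422 + 180 = 602. Profit = 380 − 602 = -¥222.
Shutting down would mean losing the fixed cost of ¥422, so operating at a loss of ¥222 is better by ¥200.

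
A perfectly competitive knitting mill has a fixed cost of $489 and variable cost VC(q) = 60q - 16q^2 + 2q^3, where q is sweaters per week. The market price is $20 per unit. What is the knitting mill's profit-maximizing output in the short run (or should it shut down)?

From TC, MC = TC'(q) = 60 - 32q + 6q^2 and AVC = VC/q = 60 - 16q + 2q^2.
AVC is minimized where dAVC/dq = -16 + 4q = 0, at q = 4; min AVC = 60 - 16·4 + 2·4^2 = $28.
P = $20 lies below min AVC = $28; no output level covers variable cost.
Best response: produce nothing and absorb the $489 fixed cost.

Shut down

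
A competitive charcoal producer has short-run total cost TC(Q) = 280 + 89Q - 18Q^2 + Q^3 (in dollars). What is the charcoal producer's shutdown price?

The shutdown price is the minimum of AVC. VC = 89Q - 18Q^2 + Q^3, so AVC = 89 - 18Q + Q^2.
At the minimum of AVC, MC = AVC. MC = 89 - 36Q + 3Q^2; setting MC = AVC gives 2Q^2 - 18Q = 0, so Q = 9. min AVC = 8.
For P < $8 the firm produces nothing.

$8 per unit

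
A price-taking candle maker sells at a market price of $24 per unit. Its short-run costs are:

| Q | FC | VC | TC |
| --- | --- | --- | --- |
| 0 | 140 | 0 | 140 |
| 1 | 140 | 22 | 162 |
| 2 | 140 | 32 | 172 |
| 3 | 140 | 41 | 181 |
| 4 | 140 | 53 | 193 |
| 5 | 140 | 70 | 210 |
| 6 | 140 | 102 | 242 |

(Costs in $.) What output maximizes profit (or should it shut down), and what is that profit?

Q = 5; profit = -$90

Tabulate TR − TC: Q=0: -140; Q=1: -138; Q=2: -124; Q=3: -109; Q=4: -97; Q=5: -90; Q=6: -98.
Profit is maximized at Q = 5. AVC there is 70/5 = $14 ≤ P, so producing beats shutting down (which would give -$140).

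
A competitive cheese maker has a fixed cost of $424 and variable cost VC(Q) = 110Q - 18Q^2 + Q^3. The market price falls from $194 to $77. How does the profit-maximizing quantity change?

MC = 110 - 36Q + 3Q^2; the shutdown threshold is min AVC = $29 (at Q = 9).
With P = $194 above the shutdown price, P = MC gives Q = 14.
At P = $77 ≥ min AVC, set P = MC: Q = 11. The firm stays open but cuts output.

Output falls from 14 to 11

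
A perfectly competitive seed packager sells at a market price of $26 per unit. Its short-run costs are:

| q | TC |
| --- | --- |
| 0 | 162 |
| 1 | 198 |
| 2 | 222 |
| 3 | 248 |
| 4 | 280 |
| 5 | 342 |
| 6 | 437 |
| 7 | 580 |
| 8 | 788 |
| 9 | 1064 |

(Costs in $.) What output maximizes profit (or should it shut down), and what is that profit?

Tabulate TR − TC: q=0: -162; q=1: -172; q=2: -170; q=3: -170; q=4: -176; q=5: -212; q=6: -281; q=7: -398; q=8: -580; q=9: -830.
Profit is highest at q = 0. Equivalently, the lowest AVC in the table is 86/3 ≈ $28.67 at q = 3, and P = $26 falls below it — price never covers variable cost, so the firm shuts down and loses only its fixed cost.

q = 0 (shut down); profit = -$162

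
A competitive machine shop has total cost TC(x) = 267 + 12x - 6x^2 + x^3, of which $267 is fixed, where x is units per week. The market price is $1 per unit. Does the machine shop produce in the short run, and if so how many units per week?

From TC, MC = TC'(x) = 12 - 12x + 3x^2 and AVC = VC/x = 12 - 6x + x^2.
The AVC parabola has its vertex at x = 6/2 = 3, where AVC = 12 - 6·3 + 3^2 = $3.
Since P = $1 < min AVC = $3, price fails to cover variable cost at any output.
The firm minimizes its loss by shutting down and losing only its fixed cost of $267.

Shut down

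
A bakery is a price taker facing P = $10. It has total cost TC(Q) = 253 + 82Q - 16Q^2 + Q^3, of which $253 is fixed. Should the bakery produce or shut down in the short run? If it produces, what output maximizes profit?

Shut down

Variable cost is VC = 82Q - 16Q^2 + Q^3, so AVC = VC/Q = 82 - 16Q + Q^2 and MC = dTC/dQ = 82 - 32Q + 3Q^2.
The AVC parabola has its vertex at Q = 16/2 = 8, where AVC = 82 - 16·8 + 8^2 = $18.
With P < min AVC ($10 < $18), every unit sold adds to the loss.
Shutting down limits the loss to fixed cost, $253.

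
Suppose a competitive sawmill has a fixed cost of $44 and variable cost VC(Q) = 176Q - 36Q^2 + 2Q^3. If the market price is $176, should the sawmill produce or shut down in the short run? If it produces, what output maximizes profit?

Variable cost is VC = 176Q - 36Q^2 + 2Q^3, so AVC = VC/Q = 176 - 36Q + 2Q^2 and MC = dTC/dQ = 176 - 72Q + 6Q^2.
AVC is minimized where dAVC/dQ = -36 + 4Q = 0, at Q = 9; min AVC = 176 - 36·9 + 2·9^2 = $14.
P = $176 exceeds min AVC = $14, so the firm stays open.
Set P = MC: 176 = 176 - 72Q + 6Q^2 → -72Q + 6Q^2 = 0. The roots are Q = 0 and Q = 12; the profit-maximizing output is on the rising part of MC, so Q* = 12.
Check: AVC at Q = 12 is $32 ≤ P, so revenue covers variable cost.
Profit = P·Q − TC = 176·12 − 428 = $1684.

Produce at Q = 12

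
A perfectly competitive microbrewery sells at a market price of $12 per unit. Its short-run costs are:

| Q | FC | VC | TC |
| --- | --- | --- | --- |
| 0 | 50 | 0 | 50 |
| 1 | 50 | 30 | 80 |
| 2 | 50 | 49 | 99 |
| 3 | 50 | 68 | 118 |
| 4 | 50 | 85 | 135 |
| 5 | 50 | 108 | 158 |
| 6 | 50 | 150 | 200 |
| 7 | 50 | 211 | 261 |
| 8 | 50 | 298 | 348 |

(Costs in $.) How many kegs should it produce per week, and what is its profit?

Q = 0 (shut down); profit = -$50

Compute π = P·Q − TC at each output: Q=0: -50; Q=1: -68; Q=2: -75; Q=3: -82; Q=4: -87; Q=5: -98; Q=6: -128; Q=7: -177; Q=8: -252.
Profit is highest at Q = 0. Equivalently, the lowest AVC in the table is 85/4 ≈ $21.25 at Q = 4, and P = $12 falls below it — price never covers variable cost, so the firm shuts down and loses only its fixed cost.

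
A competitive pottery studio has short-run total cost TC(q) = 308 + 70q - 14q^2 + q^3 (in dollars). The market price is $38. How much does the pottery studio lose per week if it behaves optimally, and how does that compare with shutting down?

AVC = 70 - 14q + q^2; min AVC = $21 at q = 7. Since P = $38 ≥ min AVC, the firm produces.
With MC = 70 - 28q + 3q^2, P = MC on the upward-sloping part at q* = 8.
TR = 38·8 = 304. TC = 308 + 176 = 484. Profit = 304 − 484 = -$180.
That loss of $180 beats the $308 the firm would lose by shutting down; producing recovers $128 of fixed cost.

Profit = -$180 at q = 8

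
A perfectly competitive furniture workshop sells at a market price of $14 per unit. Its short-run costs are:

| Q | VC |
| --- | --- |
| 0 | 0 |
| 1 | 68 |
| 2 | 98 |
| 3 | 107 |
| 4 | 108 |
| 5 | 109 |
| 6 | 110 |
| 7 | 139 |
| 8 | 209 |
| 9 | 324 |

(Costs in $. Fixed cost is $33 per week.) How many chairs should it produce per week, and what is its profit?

Q = 0 (shut down); profit = -$33

Compute π = P·Q − TC at each output: Q=0: -33; Q=1: -87; Q=2: -103; Q=3: -98; Q=4: -85; Q=5: -72; Q=6: -59; Q=7: -74; Q=8: -130; Q=9: -231.
Profit is highest at Q = 0. Equivalently, the lowest AVC in the table is 110/6 ≈ $18.33 at Q = 6, and P = $14 falls below it — price never covers variable cost, so the firm shuts down and loses only its fixed cost.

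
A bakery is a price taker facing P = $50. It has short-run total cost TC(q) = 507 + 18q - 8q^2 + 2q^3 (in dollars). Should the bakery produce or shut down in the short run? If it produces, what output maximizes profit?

Strip out fixed cost: VC = 18q - 8q^2 + 2q^3. Then AVC = 18 - 8q + 2q^2 and MC = 18 - 16q + 6q^2.
AVC is minimized where dAVC/dq = -8 + 4q = 0, at q = 2; min AVC = 18 - 8·2 + 2·2^2 = $10.
Because $50 ≥ $10, revenue can cover variable cost; the firm operates.
P = MC gives -32 - 16q + 6q^2 = 0, with roots -4/3 and 4. Take the larger (rising MC): q* = 4.
Check: AVC at q = 4 is $18 ≤ P, so revenue covers variable cost.
Profit = P·q − TC = 50·4 − 579 = -$379, a loss, but smaller than the $507 fixed cost the firm would lose by shutting down.

Produce at q = 4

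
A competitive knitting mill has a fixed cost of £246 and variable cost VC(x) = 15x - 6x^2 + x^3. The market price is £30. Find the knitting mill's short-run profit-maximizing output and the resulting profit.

Profit = -£146 at x = 5

AVC = 15 - 6x + x^2 has its minimum £6 at x = 3; price £30 clears that bar, so the firm operates.
With MC = 15 - 12x + 3x^2, P = MC on the upward-sloping part at x* = 5.
TR = 30·5 = 150. TC = 246 + 50 = 296. Profit = 150 − 296 = -£146.
That loss of £146 beats the £246 the firm would lose by shutting down; producing recovers £100 of fixed cost.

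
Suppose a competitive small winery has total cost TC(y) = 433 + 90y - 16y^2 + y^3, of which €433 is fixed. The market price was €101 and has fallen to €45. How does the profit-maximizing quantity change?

AVC = 90 - 16y + y^2, minimized at y = 8 where min AVC = €26. MC = 90 - 32y + 3y^2.
With P = €101 above the shutdown price, P = MC gives y = 11.
At P = €45 ≥ min AVC, set P = MC: y = 9. The firm stays open but cuts output.

Output falls from 11 to 9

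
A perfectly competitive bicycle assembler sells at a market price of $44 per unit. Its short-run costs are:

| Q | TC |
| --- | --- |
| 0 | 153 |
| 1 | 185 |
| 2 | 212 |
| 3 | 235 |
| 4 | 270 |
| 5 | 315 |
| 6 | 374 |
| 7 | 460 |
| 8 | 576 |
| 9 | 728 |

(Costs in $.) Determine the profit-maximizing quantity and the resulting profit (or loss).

Q = 4; profit = -$94

Compute π = P·Q − TC at each output: Q=0: -153; Q=1: -141; Q=2: -124; Q=3: -103; Q=4: -94; Q=5: -95; Q=6: -110; Q=7: -152; Q=8: -224; Q=9: -332.
Profit is maximized at Q = 4. AVC there is 117/4 = $29.25 ≤ P, so producing beats shutting down (which would give -$153).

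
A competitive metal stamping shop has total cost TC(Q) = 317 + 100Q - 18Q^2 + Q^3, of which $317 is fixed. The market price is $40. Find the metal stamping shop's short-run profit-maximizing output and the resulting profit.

Profit = -$117 at Q = 10

AVC = 100 - 18Q + Q^2; min AVC = $19 at Q = 9. Since P = $40 ≥ min AVC, the firm produces.
With MC = 100 - 36Q + 3Q^2, P = MC on the upward-sloping part at Q* = 10.
TR = 40·10 = 400. TC = 317 + 200 = 517. Profit = 400 − 517 = -$117.
That loss of $117 beats the $317 the firm would lose by shutting down; producing recovers $200 of fixed cost.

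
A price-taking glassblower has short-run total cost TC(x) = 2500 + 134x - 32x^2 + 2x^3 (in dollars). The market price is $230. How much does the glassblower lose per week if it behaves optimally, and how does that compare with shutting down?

AVC = 134 - 32x + 2x^2 has its minimum $6 at x = 8; price $230 clears that bar, so the firm operates.
With MC = 134 - 64x + 6x^2, P = MC on the upward-sloping part at x* = 12.
TR = 230·12 = 2760. TC = 2500 + 456 = 2956. Profit = 2760 − 2956 = -$196.
Shutting down would mean losing the fixed cost of $2500, so operating at a loss of $196 is better by $2304.

Profit = -$196 at x = 12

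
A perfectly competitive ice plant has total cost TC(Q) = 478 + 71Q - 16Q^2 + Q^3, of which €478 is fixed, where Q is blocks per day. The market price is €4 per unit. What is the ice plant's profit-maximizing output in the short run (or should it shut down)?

Strip out fixed cost: VC = 71Q - 16Q^2 + Q^3. Then AVC = 71 - 16Q + Q^2 and MC = 71 - 32Q + 3Q^2.
AVC hits its minimum where MC = AVC, at Q = 8, giving min AVC = 71 - 16·8 + 8^2 = €7.
With P < min AVC (€4 < €7), every unit sold adds to the loss.
Best response: produce nothing and absorb the €478 fixed cost.

Shut down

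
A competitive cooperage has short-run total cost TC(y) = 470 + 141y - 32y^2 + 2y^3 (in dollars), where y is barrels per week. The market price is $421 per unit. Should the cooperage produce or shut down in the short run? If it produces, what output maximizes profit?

Produce at y = 14

Strip out fixed cost: VC = 141y - 32y^2 + 2y^3. Then AVC = 141 - 32y + 2y^2 and MC = 141 - 64y + 6y^2.
AVC is minimized where dAVC/dy = -32 + 4y = 0, at y = 8; min AVC = 141 - 32·8 + 2·8^2 = $13.
Because $421 ≥ $13, revenue can cover variable cost; the firm operates.
P = MC gives -280 - 64y + 6y^2 = 0, with roots -10/3 and 14. Take the larger (rising MC): y* = 14.
Check: AVC at y = 14 is $85 ≤ P, so revenue covers variable cost.
Profit = P·y − TC = 421·14 − 1660 = $4234.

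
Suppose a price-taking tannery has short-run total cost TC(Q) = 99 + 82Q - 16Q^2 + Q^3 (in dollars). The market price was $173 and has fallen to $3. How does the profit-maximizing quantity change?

MC = 82 - 32Q + 3Q^2; the shutdown threshold is min AVC = $18 (at Q = 8).
With P = $173 above the shutdown price, P = MC gives Q = 13.
At P = $3 < min AVC = $18, price no longer covers variable cost at any output, so the firm shuts down: Q = 0.

Output falls from 13 to 0 (the firm shuts down)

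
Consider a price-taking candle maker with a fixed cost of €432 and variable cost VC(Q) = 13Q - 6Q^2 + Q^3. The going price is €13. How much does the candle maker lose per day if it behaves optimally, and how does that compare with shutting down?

Profit = -€400 at Q = 4

AVC = 13 - 6Q + Q^2; min AVC = €4 at Q = 3. Since P = €13 ≥ min AVC, the firm produces.
MC = 13 - 12Q + 3Q^2. Setting P = MC and taking the root on the rising branch gives Q* = 4.
TR = 13·4 = 52. TC = 432 + 20 = 452. Profit = 52 − 452 = -€400.
That loss of €400 beats the €432 the firm would lose by shutting down; producing recovers €32 of fixed cost.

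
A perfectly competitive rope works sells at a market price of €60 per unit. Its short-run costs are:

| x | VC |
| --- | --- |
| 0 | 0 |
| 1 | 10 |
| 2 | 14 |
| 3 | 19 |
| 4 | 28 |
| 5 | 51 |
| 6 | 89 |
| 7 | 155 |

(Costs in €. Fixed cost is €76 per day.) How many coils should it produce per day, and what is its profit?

Profit at each row (π = 60x − TC): x=0: -76; x=1: -26; x=2: 30; x=3: 85; x=4: 136; x=5: 173; x=6: 195; x=7: 189.
Profit is maximized at x = 6. AVC there is 89/6 = €14.83 ≤ P, so producing beats shutting down (which would give -€76).

x = 6; profit = €195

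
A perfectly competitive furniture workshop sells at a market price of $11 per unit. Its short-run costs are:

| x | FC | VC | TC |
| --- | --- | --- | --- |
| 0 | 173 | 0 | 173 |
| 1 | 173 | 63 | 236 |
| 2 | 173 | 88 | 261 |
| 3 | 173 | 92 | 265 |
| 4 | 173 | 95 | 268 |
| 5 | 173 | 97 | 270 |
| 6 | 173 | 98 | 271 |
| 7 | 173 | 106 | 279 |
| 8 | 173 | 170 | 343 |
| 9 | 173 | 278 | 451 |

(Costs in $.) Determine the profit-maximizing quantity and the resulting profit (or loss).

Compute π = P·x − TC at each output: x=0: -173; x=1: -225; x=2: -239; x=3: -232; x=4: -224; x=5: -215; x=6: -205; x=7: -202; x=8: -255; x=9: -352.
Profit is highest at x = 0. Equivalently, the lowest AVC in the table is 106/7 ≈ $15.14 at x = 7, and P = $11 falls below it — price never covers variable cost, so the firm shuts down and loses only its fixed cost.

x = 0 (shut down); profit = -$173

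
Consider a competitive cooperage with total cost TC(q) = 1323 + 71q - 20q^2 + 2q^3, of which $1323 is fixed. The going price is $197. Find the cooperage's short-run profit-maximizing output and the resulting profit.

Profit = -$27 at q = 9

AVC = 71 - 20q + 2q^2; min AVC = $21 at q = 5. Since P = $197 ≥ min AVC, the firm produces.
With MC = 71 - 40q + 6q^2, P = MC on the upward-sloping part at q* = 9.
TR = 197·9 = 1773. TC = 1323 + 477 = 1800. Profit = 1773 − 1800 = -$27.
That loss of $27 beats the $1323 the firm would lose by shutting down; producing recovers $1296 of fixed cost.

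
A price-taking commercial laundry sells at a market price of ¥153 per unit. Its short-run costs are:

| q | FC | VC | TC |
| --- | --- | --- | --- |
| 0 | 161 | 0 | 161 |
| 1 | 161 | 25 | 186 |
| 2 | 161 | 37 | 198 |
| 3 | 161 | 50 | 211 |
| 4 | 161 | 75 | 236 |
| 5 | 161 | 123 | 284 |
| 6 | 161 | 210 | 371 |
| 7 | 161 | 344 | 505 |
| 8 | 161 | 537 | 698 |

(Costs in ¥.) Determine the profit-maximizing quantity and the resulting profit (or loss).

q = 7; profit = ¥566

Compute π = P·q − TC at each output: q=0: -161; q=1: -33; q=2: 108; q=3: 248; q=4: 376; q=5: 481; q=6: 547; q=7: 566; q=8: 526.
Profit is maximized at q = 7. AVC there is 344/7 = ¥49.14 ≤ P, so producing beats shutting down (which would give -¥161).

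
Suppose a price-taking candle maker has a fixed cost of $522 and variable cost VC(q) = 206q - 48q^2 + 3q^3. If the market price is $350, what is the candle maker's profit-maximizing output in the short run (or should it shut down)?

Produce at q = 12

From TC, MC = TC'(q) = 206 - 96q + 9q^2 and AVC = VC/q = 206 - 48q + 3q^2.
The AVC parabola has its vertex at q = 48/6 = 8, where AVC = 206 - 48·8 + 3·8^2 = $14.
Because $350 ≥ $14, revenue can cover variable cost; the firm operates.
P = MC gives -144 - 96q + 9q^2 = 0, with roots -4/3 and 12. Take the larger (rising MC): q* = 12.
Check: AVC at q = 12 is $62 ≤ P, so revenue covers variable cost.
Profit = P·q − TC = 350·12 − 1266 = $2934.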